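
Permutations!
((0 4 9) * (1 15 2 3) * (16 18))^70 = [4, 2, 1, 15, 9, 5, 6, 7, 8, 0, 10, 11, 12, 13, 14, 3, 16, 17, 18] = (18)(0 4 9)(1 2)(3 15)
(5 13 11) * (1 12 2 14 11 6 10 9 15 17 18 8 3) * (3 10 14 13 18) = [0, 12, 13, 1, 4, 18, 14, 7, 10, 15, 9, 5, 2, 6, 11, 17, 16, 3, 8] = (1 12 2 13 6 14 11 5 18 8 10 9 15 17 3)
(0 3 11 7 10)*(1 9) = [3, 9, 2, 11, 4, 5, 6, 10, 8, 1, 0, 7] = (0 3 11 7 10)(1 9)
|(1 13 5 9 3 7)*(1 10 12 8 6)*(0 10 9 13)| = |(0 10 12 8 6 1)(3 7 9)(5 13)| = 6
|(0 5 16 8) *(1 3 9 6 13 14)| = |(0 5 16 8)(1 3 9 6 13 14)| = 12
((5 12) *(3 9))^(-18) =(12) =[0, 1, 2, 3, 4, 5, 6, 7, 8, 9, 10, 11, 12]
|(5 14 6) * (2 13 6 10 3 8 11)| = |(2 13 6 5 14 10 3 8 11)| = 9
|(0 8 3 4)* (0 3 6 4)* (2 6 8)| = 5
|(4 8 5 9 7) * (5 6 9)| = |(4 8 6 9 7)| = 5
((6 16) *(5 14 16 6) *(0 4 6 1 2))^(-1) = (0 2 1 6 4)(5 16 14) = [2, 6, 1, 3, 0, 16, 4, 7, 8, 9, 10, 11, 12, 13, 5, 15, 14]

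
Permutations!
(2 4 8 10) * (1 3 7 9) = (1 3 7 9)(2 4 8 10) = [0, 3, 4, 7, 8, 5, 6, 9, 10, 1, 2]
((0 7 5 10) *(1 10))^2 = (0 5 10 7 1) = [5, 0, 2, 3, 4, 10, 6, 1, 8, 9, 7]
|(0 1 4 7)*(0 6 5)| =|(0 1 4 7 6 5)| =6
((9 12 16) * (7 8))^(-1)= (7 8)(9 16 12)= [0, 1, 2, 3, 4, 5, 6, 8, 7, 16, 10, 11, 9, 13, 14, 15, 12]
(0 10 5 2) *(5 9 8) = (0 10 9 8 5 2) = [10, 1, 0, 3, 4, 2, 6, 7, 5, 8, 9]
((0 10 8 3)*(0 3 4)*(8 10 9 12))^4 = (0 4 8 12 9) = [4, 1, 2, 3, 8, 5, 6, 7, 12, 0, 10, 11, 9]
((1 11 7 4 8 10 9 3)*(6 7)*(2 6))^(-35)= (1 4)(2 10)(3 7)(6 9)(8 11)= [0, 4, 10, 7, 1, 5, 9, 3, 11, 6, 2, 8]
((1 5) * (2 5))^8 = [0, 5, 1, 3, 4, 2] = (1 5 2)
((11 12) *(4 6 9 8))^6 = (12)(4 9)(6 8) = [0, 1, 2, 3, 9, 5, 8, 7, 6, 4, 10, 11, 12]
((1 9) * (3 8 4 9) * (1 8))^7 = [0, 3, 2, 1, 9, 5, 6, 7, 4, 8] = (1 3)(4 9 8)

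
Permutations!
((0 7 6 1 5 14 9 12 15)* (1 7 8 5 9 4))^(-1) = (0 15 12 9 1 4 14 5 8)(6 7) = [15, 4, 2, 3, 14, 8, 7, 6, 0, 1, 10, 11, 9, 13, 5, 12]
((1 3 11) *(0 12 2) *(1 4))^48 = (12) = [0, 1, 2, 3, 4, 5, 6, 7, 8, 9, 10, 11, 12]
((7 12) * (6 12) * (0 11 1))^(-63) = (12) = [0, 1, 2, 3, 4, 5, 6, 7, 8, 9, 10, 11, 12]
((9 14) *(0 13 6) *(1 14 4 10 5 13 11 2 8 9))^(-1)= [6, 14, 11, 3, 9, 10, 13, 7, 2, 8, 4, 0, 12, 5, 1]= (0 6 13 5 10 4 9 8 2 11)(1 14)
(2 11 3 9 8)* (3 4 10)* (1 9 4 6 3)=(1 9 8 2 11 6 3 4 10)=[0, 9, 11, 4, 10, 5, 3, 7, 2, 8, 1, 6]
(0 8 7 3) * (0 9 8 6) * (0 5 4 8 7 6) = (3 9 7)(4 8 6 5) = [0, 1, 2, 9, 8, 4, 5, 3, 6, 7]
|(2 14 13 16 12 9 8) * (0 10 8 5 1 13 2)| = 6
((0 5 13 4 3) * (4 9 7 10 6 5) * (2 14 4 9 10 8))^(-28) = (0 2)(3 8)(4 7)(9 14) = [2, 1, 0, 8, 7, 5, 6, 4, 3, 14, 10, 11, 12, 13, 9]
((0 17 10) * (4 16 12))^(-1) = (0 10 17)(4 12 16) = [10, 1, 2, 3, 12, 5, 6, 7, 8, 9, 17, 11, 16, 13, 14, 15, 4, 0]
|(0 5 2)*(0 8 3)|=|(0 5 2 8 3)|=5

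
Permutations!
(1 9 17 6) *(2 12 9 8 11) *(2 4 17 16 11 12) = (1 8 12 9 16 11 4 17 6) = [0, 8, 2, 3, 17, 5, 1, 7, 12, 16, 10, 4, 9, 13, 14, 15, 11, 6]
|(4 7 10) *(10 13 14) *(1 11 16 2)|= |(1 11 16 2)(4 7 13 14 10)|= 20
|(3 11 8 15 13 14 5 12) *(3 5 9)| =|(3 11 8 15 13 14 9)(5 12)| =14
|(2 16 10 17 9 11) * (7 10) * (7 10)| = |(2 16 10 17 9 11)| = 6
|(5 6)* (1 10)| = 2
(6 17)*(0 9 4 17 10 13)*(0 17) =(0 9 4)(6 10 13 17) =[9, 1, 2, 3, 0, 5, 10, 7, 8, 4, 13, 11, 12, 17, 14, 15, 16, 6]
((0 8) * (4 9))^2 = (9) = [0, 1, 2, 3, 4, 5, 6, 7, 8, 9]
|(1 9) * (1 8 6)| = |(1 9 8 6)| = 4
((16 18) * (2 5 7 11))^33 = (2 5 7 11)(16 18) = [0, 1, 5, 3, 4, 7, 6, 11, 8, 9, 10, 2, 12, 13, 14, 15, 18, 17, 16]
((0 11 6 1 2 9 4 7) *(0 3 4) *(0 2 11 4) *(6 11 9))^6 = (11)(0 7)(1 2)(3 4)(6 9) = [7, 2, 1, 4, 3, 5, 9, 0, 8, 6, 10, 11]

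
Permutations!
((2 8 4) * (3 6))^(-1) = [0, 1, 4, 6, 8, 5, 3, 7, 2] = (2 4 8)(3 6)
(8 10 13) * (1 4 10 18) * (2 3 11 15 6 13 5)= (1 4 10 5 2 3 11 15 6 13 8 18)= [0, 4, 3, 11, 10, 2, 13, 7, 18, 9, 5, 15, 12, 8, 14, 6, 16, 17, 1]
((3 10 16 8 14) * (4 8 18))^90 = (3 14 8 4 18 16 10) = [0, 1, 2, 14, 18, 5, 6, 7, 4, 9, 3, 11, 12, 13, 8, 15, 10, 17, 16]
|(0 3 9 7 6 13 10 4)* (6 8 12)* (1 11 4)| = 12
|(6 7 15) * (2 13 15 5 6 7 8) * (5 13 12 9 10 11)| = |(2 12 9 10 11 5 6 8)(7 13 15)| = 24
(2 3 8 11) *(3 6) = [0, 1, 6, 8, 4, 5, 3, 7, 11, 9, 10, 2] = (2 6 3 8 11)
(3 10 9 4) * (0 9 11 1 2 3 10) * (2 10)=(0 9 4 2 3)(1 10 11)=[9, 10, 3, 0, 2, 5, 6, 7, 8, 4, 11, 1]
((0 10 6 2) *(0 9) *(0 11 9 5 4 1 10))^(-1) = (1 4 5 2 6 10)(9 11) = [0, 4, 6, 3, 5, 2, 10, 7, 8, 11, 1, 9]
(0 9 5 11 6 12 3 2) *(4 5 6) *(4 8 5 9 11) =(0 11 8 5 4 9 6 12 3 2) =[11, 1, 0, 2, 9, 4, 12, 7, 5, 6, 10, 8, 3]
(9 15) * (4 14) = [0, 1, 2, 3, 14, 5, 6, 7, 8, 15, 10, 11, 12, 13, 4, 9] = (4 14)(9 15)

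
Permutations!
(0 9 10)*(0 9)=(9 10)=[0, 1, 2, 3, 4, 5, 6, 7, 8, 10, 9]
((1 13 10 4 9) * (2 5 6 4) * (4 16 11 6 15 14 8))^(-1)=(1 9 4 8 14 15 5 2 10 13)(6 11 16)=[0, 9, 10, 3, 8, 2, 11, 7, 14, 4, 13, 16, 12, 1, 15, 5, 6]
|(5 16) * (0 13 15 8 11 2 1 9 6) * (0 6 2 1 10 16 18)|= |(0 13 15 8 11 1 9 2 10 16 5 18)|= 12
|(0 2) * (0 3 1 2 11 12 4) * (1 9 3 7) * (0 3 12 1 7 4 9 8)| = 14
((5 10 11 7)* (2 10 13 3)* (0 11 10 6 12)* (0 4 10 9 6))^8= (0 11 7 5 13 3 2)(4 6 10 12 9)= [11, 1, 0, 2, 6, 13, 10, 5, 8, 4, 12, 7, 9, 3]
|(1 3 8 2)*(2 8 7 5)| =|(8)(1 3 7 5 2)| =5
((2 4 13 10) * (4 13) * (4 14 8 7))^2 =(2 10 13)(4 8)(7 14) =[0, 1, 10, 3, 8, 5, 6, 14, 4, 9, 13, 11, 12, 2, 7]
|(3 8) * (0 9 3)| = |(0 9 3 8)| = 4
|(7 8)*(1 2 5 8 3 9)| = |(1 2 5 8 7 3 9)| = 7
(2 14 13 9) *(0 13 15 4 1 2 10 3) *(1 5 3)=(0 13 9 10 1 2 14 15 4 5 3)=[13, 2, 14, 0, 5, 3, 6, 7, 8, 10, 1, 11, 12, 9, 15, 4]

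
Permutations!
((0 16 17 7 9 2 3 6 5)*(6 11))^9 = (0 5 6 11 3 2 9 7 17 16) = [5, 1, 9, 2, 4, 6, 11, 17, 8, 7, 10, 3, 12, 13, 14, 15, 0, 16]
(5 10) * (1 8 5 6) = (1 8 5 10 6) = [0, 8, 2, 3, 4, 10, 1, 7, 5, 9, 6]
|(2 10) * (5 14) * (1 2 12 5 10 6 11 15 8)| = 12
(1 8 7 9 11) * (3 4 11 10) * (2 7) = (1 8 2 7 9 10 3 4 11) = [0, 8, 7, 4, 11, 5, 6, 9, 2, 10, 3, 1]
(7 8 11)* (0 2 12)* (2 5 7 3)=[5, 1, 12, 2, 4, 7, 6, 8, 11, 9, 10, 3, 0]=(0 5 7 8 11 3 2 12)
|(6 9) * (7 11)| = |(6 9)(7 11)| = 2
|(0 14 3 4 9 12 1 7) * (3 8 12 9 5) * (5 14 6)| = |(0 6 5 3 4 14 8 12 1 7)| = 10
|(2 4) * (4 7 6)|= |(2 7 6 4)|= 4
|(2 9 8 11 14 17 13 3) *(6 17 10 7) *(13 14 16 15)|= 40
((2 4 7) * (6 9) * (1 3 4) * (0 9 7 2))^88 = [0, 1, 2, 3, 4, 5, 6, 7, 8, 9] = (9)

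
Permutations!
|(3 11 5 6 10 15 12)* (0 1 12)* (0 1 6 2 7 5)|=|(0 6 10 15 1 12 3 11)(2 7 5)|=24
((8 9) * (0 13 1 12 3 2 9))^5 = (0 2 1 8 3 13 9 12) = [2, 8, 1, 13, 4, 5, 6, 7, 3, 12, 10, 11, 0, 9]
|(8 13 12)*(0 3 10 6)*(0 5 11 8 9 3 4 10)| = |(0 4 10 6 5 11 8 13 12 9 3)| = 11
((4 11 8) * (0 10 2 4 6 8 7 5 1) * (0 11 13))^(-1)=[13, 5, 10, 3, 2, 7, 8, 11, 6, 9, 0, 1, 12, 4]=(0 13 4 2 10)(1 5 7 11)(6 8)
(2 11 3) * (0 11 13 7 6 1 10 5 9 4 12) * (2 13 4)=(0 11 3 13 7 6 1 10 5 9 2 4 12)=[11, 10, 4, 13, 12, 9, 1, 6, 8, 2, 5, 3, 0, 7]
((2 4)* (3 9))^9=(2 4)(3 9)=[0, 1, 4, 9, 2, 5, 6, 7, 8, 3]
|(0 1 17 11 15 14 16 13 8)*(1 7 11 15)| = 10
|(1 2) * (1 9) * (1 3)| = 4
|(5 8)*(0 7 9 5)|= |(0 7 9 5 8)|= 5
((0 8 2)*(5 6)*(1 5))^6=(8)=[0, 1, 2, 3, 4, 5, 6, 7, 8]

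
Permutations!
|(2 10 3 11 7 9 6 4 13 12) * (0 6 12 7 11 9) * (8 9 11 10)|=60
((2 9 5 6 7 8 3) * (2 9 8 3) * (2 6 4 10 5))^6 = (10) = [0, 1, 2, 3, 4, 5, 6, 7, 8, 9, 10]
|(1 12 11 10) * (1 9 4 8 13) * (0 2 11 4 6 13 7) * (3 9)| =|(0 2 11 10 3 9 6 13 1 12 4 8 7)| =13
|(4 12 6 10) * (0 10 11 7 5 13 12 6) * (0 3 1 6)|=24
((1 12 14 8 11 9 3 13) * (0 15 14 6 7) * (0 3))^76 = (0 11 14)(1 3 6)(7 12 13)(8 15 9) = [11, 3, 2, 6, 4, 5, 1, 12, 15, 8, 10, 14, 13, 7, 0, 9]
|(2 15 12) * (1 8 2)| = 5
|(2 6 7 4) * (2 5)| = 5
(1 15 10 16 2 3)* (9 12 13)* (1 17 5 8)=(1 15 10 16 2 3 17 5 8)(9 12 13)=[0, 15, 3, 17, 4, 8, 6, 7, 1, 12, 16, 11, 13, 9, 14, 10, 2, 5]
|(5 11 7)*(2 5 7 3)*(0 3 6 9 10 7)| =|(0 3 2 5 11 6 9 10 7)| =9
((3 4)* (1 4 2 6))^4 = (1 6 2 3 4) = [0, 6, 3, 4, 1, 5, 2]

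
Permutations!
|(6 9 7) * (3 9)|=|(3 9 7 6)|=4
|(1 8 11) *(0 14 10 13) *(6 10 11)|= 8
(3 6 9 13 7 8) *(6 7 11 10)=(3 7 8)(6 9 13 11 10)=[0, 1, 2, 7, 4, 5, 9, 8, 3, 13, 6, 10, 12, 11]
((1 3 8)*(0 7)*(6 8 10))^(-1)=(0 7)(1 8 6 10 3)=[7, 8, 2, 1, 4, 5, 10, 0, 6, 9, 3]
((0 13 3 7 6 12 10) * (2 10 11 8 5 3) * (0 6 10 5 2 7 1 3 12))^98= [10, 1, 11, 3, 4, 8, 7, 0, 12, 9, 13, 5, 2, 6]= (0 10 13 6 7)(2 11 5 8 12)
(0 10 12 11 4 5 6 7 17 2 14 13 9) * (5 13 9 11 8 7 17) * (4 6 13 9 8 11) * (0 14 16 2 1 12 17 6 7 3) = (0 10 17 1 12 11 7 5 13 4 9 14 8 3)(2 16) = [10, 12, 16, 0, 9, 13, 6, 5, 3, 14, 17, 7, 11, 4, 8, 15, 2, 1]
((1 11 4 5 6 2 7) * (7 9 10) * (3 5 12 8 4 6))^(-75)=(12)(1 6 9 7 11 2 10)(3 5)=[0, 6, 10, 5, 4, 3, 9, 11, 8, 7, 1, 2, 12]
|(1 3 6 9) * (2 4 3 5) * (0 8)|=|(0 8)(1 5 2 4 3 6 9)|=14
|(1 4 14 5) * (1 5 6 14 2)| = |(1 4 2)(6 14)| = 6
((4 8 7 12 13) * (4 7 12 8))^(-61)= [0, 1, 2, 3, 4, 5, 6, 13, 7, 9, 10, 11, 8, 12]= (7 13 12 8)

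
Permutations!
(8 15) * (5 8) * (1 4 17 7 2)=(1 4 17 7 2)(5 8 15)=[0, 4, 1, 3, 17, 8, 6, 2, 15, 9, 10, 11, 12, 13, 14, 5, 16, 7]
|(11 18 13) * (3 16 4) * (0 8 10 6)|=12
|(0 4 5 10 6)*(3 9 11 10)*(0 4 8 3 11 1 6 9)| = 21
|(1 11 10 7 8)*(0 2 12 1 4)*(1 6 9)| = |(0 2 12 6 9 1 11 10 7 8 4)| = 11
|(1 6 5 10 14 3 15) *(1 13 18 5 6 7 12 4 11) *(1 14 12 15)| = 12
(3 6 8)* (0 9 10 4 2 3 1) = (0 9 10 4 2 3 6 8 1) = [9, 0, 3, 6, 2, 5, 8, 7, 1, 10, 4]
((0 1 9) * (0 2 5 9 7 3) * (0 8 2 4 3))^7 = (0 1 7)(2 5 9 4 3 8) = [1, 7, 5, 8, 3, 9, 6, 0, 2, 4]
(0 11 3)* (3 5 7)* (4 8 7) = [11, 1, 2, 0, 8, 4, 6, 3, 7, 9, 10, 5] = (0 11 5 4 8 7 3)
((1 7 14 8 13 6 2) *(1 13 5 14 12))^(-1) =[0, 12, 6, 3, 4, 8, 13, 1, 14, 9, 10, 11, 7, 2, 5] =(1 12 7)(2 6 13)(5 8 14)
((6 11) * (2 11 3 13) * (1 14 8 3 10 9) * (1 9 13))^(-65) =(1 3 8 14) =[0, 3, 2, 8, 4, 5, 6, 7, 14, 9, 10, 11, 12, 13, 1]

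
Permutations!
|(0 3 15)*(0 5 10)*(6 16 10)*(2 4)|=|(0 3 15 5 6 16 10)(2 4)|=14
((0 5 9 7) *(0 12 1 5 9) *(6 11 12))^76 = (0 11)(1 7)(5 6)(9 12) = [11, 7, 2, 3, 4, 6, 5, 1, 8, 12, 10, 0, 9]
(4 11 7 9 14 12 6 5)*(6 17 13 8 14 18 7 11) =[0, 1, 2, 3, 6, 4, 5, 9, 14, 18, 10, 11, 17, 8, 12, 15, 16, 13, 7] =(4 6 5)(7 9 18)(8 14 12 17 13)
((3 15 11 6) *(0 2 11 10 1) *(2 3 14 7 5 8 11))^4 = (0 1 10 15 3)(5 14 11)(6 8 7) = [1, 10, 2, 0, 4, 14, 8, 6, 7, 9, 15, 5, 12, 13, 11, 3]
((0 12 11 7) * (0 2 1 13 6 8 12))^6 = (1 7 12 6)(2 11 8 13) = [0, 7, 11, 3, 4, 5, 1, 12, 13, 9, 10, 8, 6, 2]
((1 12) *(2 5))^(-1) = (1 12)(2 5) = [0, 12, 5, 3, 4, 2, 6, 7, 8, 9, 10, 11, 1]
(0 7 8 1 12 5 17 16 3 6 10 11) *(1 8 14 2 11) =(0 7 14 2 11)(1 12 5 17 16 3 6 10) =[7, 12, 11, 6, 4, 17, 10, 14, 8, 9, 1, 0, 5, 13, 2, 15, 3, 16]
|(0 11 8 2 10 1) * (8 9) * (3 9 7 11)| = 14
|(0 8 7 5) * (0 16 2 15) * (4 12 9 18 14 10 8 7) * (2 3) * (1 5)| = 56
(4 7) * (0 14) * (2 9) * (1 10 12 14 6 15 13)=(0 6 15 13 1 10 12 14)(2 9)(4 7)=[6, 10, 9, 3, 7, 5, 15, 4, 8, 2, 12, 11, 14, 1, 0, 13]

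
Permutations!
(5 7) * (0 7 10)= (0 7 5 10)= [7, 1, 2, 3, 4, 10, 6, 5, 8, 9, 0]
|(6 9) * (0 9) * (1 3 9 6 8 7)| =|(0 6)(1 3 9 8 7)| =10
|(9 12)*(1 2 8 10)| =4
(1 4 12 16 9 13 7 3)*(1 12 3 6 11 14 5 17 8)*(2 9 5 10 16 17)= (1 4 3 12 17 8)(2 9 13 7 6 11 14 10 16 5)= [0, 4, 9, 12, 3, 2, 11, 6, 1, 13, 16, 14, 17, 7, 10, 15, 5, 8]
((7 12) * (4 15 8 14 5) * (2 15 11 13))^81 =[0, 1, 15, 3, 11, 4, 6, 12, 14, 9, 10, 13, 7, 2, 5, 8] =(2 15 8 14 5 4 11 13)(7 12)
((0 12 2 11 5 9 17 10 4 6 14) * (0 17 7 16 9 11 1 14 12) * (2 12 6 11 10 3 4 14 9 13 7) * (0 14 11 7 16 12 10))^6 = (0 12 17 11 4)(3 5 7 14 10) = [12, 1, 2, 5, 0, 7, 6, 14, 8, 9, 3, 4, 17, 13, 10, 15, 16, 11]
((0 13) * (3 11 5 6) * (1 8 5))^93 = (0 13)(1 6)(3 8)(5 11) = [13, 6, 2, 8, 4, 11, 1, 7, 3, 9, 10, 5, 12, 0]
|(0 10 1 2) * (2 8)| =5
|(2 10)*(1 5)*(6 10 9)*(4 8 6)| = |(1 5)(2 9 4 8 6 10)| = 6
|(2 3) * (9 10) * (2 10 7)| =|(2 3 10 9 7)| =5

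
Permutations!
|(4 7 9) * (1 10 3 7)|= |(1 10 3 7 9 4)|= 6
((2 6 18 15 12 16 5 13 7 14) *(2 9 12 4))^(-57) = (2 15 6 4 18)(5 16 12 9 14 7 13) = [0, 1, 15, 3, 18, 16, 4, 13, 8, 14, 10, 11, 9, 5, 7, 6, 12, 17, 2]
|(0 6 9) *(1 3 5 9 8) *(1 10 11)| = |(0 6 8 10 11 1 3 5 9)| = 9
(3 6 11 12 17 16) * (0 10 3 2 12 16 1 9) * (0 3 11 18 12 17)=(0 10 11 16 2 17 1 9 3 6 18 12)=[10, 9, 17, 6, 4, 5, 18, 7, 8, 3, 11, 16, 0, 13, 14, 15, 2, 1, 12]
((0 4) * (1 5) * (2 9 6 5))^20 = (9) = [0, 1, 2, 3, 4, 5, 6, 7, 8, 9]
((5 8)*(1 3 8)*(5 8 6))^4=(8)=[0, 1, 2, 3, 4, 5, 6, 7, 8]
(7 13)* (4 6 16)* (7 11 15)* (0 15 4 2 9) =(0 15 7 13 11 4 6 16 2 9) =[15, 1, 9, 3, 6, 5, 16, 13, 8, 0, 10, 4, 12, 11, 14, 7, 2]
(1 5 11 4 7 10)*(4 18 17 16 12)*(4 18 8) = [0, 5, 2, 3, 7, 11, 6, 10, 4, 9, 1, 8, 18, 13, 14, 15, 12, 16, 17] = (1 5 11 8 4 7 10)(12 18 17 16)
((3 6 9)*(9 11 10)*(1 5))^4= (3 9 10 11 6)= [0, 1, 2, 9, 4, 5, 3, 7, 8, 10, 11, 6]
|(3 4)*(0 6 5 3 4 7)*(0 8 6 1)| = |(0 1)(3 7 8 6 5)| = 10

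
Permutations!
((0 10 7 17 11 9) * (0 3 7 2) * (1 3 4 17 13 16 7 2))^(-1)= (0 2 3 1 10)(4 9 11 17)(7 16 13)= [2, 10, 3, 1, 9, 5, 6, 16, 8, 11, 0, 17, 12, 7, 14, 15, 13, 4]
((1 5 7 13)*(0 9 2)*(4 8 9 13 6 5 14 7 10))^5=(0 6 9 14 4 13 5 2 7 8 1 10)=[6, 10, 7, 3, 13, 2, 9, 8, 1, 14, 0, 11, 12, 5, 4]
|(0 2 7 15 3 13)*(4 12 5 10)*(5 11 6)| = 6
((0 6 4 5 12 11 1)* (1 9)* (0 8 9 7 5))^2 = (0 4 6)(1 9 8)(5 11)(7 12) = [4, 9, 2, 3, 6, 11, 0, 12, 1, 8, 10, 5, 7]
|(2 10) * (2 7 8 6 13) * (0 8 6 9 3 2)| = |(0 8 9 3 2 10 7 6 13)| = 9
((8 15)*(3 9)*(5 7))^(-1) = (3 9)(5 7)(8 15) = [0, 1, 2, 9, 4, 7, 6, 5, 15, 3, 10, 11, 12, 13, 14, 8]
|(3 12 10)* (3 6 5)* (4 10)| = 6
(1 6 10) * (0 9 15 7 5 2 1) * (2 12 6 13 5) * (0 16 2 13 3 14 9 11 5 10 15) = (0 11 5 12 6 15 7 13 10 16 2 1 3 14 9) = [11, 3, 1, 14, 4, 12, 15, 13, 8, 0, 16, 5, 6, 10, 9, 7, 2]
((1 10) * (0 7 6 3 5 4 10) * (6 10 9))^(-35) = [7, 0, 2, 3, 4, 5, 6, 10, 8, 9, 1] = (0 7 10 1)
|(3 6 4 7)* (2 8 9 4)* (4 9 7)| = |(9)(2 8 7 3 6)| = 5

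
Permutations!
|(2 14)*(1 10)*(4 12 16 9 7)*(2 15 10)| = 5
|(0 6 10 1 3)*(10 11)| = 6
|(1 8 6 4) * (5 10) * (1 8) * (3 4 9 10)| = |(3 4 8 6 9 10 5)| = 7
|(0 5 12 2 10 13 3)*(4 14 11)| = 21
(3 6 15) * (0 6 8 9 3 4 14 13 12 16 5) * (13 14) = [6, 1, 2, 8, 13, 0, 15, 7, 9, 3, 10, 11, 16, 12, 14, 4, 5] = (0 6 15 4 13 12 16 5)(3 8 9)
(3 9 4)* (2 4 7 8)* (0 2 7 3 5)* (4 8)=(0 2 8 7 4 5)(3 9)=[2, 1, 8, 9, 5, 0, 6, 4, 7, 3]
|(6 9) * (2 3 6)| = |(2 3 6 9)| = 4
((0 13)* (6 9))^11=[13, 1, 2, 3, 4, 5, 9, 7, 8, 6, 10, 11, 12, 0]=(0 13)(6 9)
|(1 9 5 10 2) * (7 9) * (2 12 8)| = 8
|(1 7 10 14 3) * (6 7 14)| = |(1 14 3)(6 7 10)| = 3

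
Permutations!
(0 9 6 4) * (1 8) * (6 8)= (0 9 8 1 6 4)= [9, 6, 2, 3, 0, 5, 4, 7, 1, 8]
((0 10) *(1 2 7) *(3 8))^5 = (0 10)(1 7 2)(3 8) = [10, 7, 1, 8, 4, 5, 6, 2, 3, 9, 0]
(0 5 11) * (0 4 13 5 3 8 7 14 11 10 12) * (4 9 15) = (0 3 8 7 14 11 9 15 4 13 5 10 12) = [3, 1, 2, 8, 13, 10, 6, 14, 7, 15, 12, 9, 0, 5, 11, 4]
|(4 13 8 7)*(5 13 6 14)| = |(4 6 14 5 13 8 7)| = 7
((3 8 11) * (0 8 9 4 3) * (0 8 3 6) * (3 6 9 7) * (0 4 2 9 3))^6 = (11)(0 6 4 3 7) = [6, 1, 2, 7, 3, 5, 4, 0, 8, 9, 10, 11]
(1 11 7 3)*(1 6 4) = (1 11 7 3 6 4) = [0, 11, 2, 6, 1, 5, 4, 3, 8, 9, 10, 7]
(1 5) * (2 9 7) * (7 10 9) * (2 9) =(1 5)(2 7 9 10) =[0, 5, 7, 3, 4, 1, 6, 9, 8, 10, 2]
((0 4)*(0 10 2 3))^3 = (0 2 4 3 10) = [2, 1, 4, 10, 3, 5, 6, 7, 8, 9, 0]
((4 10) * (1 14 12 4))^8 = (1 4 14 10 12) = [0, 4, 2, 3, 14, 5, 6, 7, 8, 9, 12, 11, 1, 13, 10]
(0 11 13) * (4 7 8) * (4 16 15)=(0 11 13)(4 7 8 16 15)=[11, 1, 2, 3, 7, 5, 6, 8, 16, 9, 10, 13, 12, 0, 14, 4, 15]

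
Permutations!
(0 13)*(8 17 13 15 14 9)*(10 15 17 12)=(0 17 13)(8 12 10 15 14 9)=[17, 1, 2, 3, 4, 5, 6, 7, 12, 8, 15, 11, 10, 0, 9, 14, 16, 13]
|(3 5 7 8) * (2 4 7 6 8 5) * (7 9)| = |(2 4 9 7 5 6 8 3)| = 8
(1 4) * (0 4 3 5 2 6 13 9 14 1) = [4, 3, 6, 5, 0, 2, 13, 7, 8, 14, 10, 11, 12, 9, 1] = (0 4)(1 3 5 2 6 13 9 14)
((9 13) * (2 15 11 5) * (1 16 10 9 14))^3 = (1 9)(2 5 11 15)(10 14)(13 16) = [0, 9, 5, 3, 4, 11, 6, 7, 8, 1, 14, 15, 12, 16, 10, 2, 13]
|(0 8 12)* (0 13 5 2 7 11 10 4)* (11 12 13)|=10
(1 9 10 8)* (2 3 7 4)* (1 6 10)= (1 9)(2 3 7 4)(6 10 8)= [0, 9, 3, 7, 2, 5, 10, 4, 6, 1, 8]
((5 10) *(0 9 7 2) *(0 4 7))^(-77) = [9, 1, 4, 3, 7, 10, 6, 2, 8, 0, 5] = (0 9)(2 4 7)(5 10)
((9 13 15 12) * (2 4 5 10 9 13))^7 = [0, 1, 5, 3, 10, 9, 6, 7, 8, 4, 2, 11, 13, 15, 14, 12] = (2 5 9 4 10)(12 13 15)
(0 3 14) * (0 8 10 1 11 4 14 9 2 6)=(0 3 9 2 6)(1 11 4 14 8 10)=[3, 11, 6, 9, 14, 5, 0, 7, 10, 2, 1, 4, 12, 13, 8]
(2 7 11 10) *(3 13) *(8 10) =[0, 1, 7, 13, 4, 5, 6, 11, 10, 9, 2, 8, 12, 3] =(2 7 11 8 10)(3 13)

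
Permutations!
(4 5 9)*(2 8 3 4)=(2 8 3 4 5 9)=[0, 1, 8, 4, 5, 9, 6, 7, 3, 2]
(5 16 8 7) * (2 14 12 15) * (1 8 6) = (1 8 7 5 16 6)(2 14 12 15) = [0, 8, 14, 3, 4, 16, 1, 5, 7, 9, 10, 11, 15, 13, 12, 2, 6]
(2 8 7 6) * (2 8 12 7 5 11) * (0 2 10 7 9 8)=(0 2 12 9 8 5 11 10 7 6)=[2, 1, 12, 3, 4, 11, 0, 6, 5, 8, 7, 10, 9]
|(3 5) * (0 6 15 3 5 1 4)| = |(0 6 15 3 1 4)| = 6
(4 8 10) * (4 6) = (4 8 10 6) = [0, 1, 2, 3, 8, 5, 4, 7, 10, 9, 6]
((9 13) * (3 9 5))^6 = [0, 1, 2, 13, 4, 9, 6, 7, 8, 5, 10, 11, 12, 3] = (3 13)(5 9)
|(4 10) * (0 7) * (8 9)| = |(0 7)(4 10)(8 9)| = 2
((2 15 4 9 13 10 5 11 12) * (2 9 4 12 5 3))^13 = (2 3 10 13 9 12 15)(5 11) = [0, 1, 3, 10, 4, 11, 6, 7, 8, 12, 13, 5, 15, 9, 14, 2]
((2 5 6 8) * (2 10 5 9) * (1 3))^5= (1 3)(2 9)(5 6 8 10)= [0, 3, 9, 1, 4, 6, 8, 7, 10, 2, 5]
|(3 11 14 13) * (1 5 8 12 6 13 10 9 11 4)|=8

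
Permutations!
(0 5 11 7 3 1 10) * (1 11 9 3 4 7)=(0 5 9 3 11 1 10)(4 7)=[5, 10, 2, 11, 7, 9, 6, 4, 8, 3, 0, 1]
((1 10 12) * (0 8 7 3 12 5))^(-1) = (0 5 10 1 12 3 7 8) = [5, 12, 2, 7, 4, 10, 6, 8, 0, 9, 1, 11, 3]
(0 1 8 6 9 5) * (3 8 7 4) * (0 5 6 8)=[1, 7, 2, 0, 3, 5, 9, 4, 8, 6]=(0 1 7 4 3)(6 9)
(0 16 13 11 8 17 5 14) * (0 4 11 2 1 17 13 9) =(0 16 9)(1 17 5 14 4 11 8 13 2) =[16, 17, 1, 3, 11, 14, 6, 7, 13, 0, 10, 8, 12, 2, 4, 15, 9, 5]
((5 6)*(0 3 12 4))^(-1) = (0 4 12 3)(5 6) = [4, 1, 2, 0, 12, 6, 5, 7, 8, 9, 10, 11, 3]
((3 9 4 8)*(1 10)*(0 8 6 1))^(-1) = (0 10 1 6 4 9 3 8) = [10, 6, 2, 8, 9, 5, 4, 7, 0, 3, 1]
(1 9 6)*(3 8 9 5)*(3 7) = [0, 5, 2, 8, 4, 7, 1, 3, 9, 6] = (1 5 7 3 8 9 6)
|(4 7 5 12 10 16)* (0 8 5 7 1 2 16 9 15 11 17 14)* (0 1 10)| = 20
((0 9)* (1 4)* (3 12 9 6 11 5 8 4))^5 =(0 4)(1 6)(3 11)(5 12)(8 9) =[4, 6, 2, 11, 0, 12, 1, 7, 9, 8, 10, 3, 5]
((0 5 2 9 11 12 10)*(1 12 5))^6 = (0 12)(1 10)(2 11)(5 9) = [12, 10, 11, 3, 4, 9, 6, 7, 8, 5, 1, 2, 0]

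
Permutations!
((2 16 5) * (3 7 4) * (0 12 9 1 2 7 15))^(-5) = (0 5 12 7 9 4 1 3 2 15 16) = [5, 3, 15, 2, 1, 12, 6, 9, 8, 4, 10, 11, 7, 13, 14, 16, 0]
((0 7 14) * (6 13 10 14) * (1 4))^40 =(0 10 6)(7 14 13) =[10, 1, 2, 3, 4, 5, 0, 14, 8, 9, 6, 11, 12, 7, 13]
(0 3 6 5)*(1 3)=(0 1 3 6 5)=[1, 3, 2, 6, 4, 0, 5]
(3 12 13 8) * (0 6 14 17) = (0 6 14 17)(3 12 13 8) = [6, 1, 2, 12, 4, 5, 14, 7, 3, 9, 10, 11, 13, 8, 17, 15, 16, 0]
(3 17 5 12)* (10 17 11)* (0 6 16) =(0 6 16)(3 11 10 17 5 12) =[6, 1, 2, 11, 4, 12, 16, 7, 8, 9, 17, 10, 3, 13, 14, 15, 0, 5]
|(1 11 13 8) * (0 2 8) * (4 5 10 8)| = 9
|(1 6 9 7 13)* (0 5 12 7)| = |(0 5 12 7 13 1 6 9)| = 8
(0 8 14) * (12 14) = [8, 1, 2, 3, 4, 5, 6, 7, 12, 9, 10, 11, 14, 13, 0] = (0 8 12 14)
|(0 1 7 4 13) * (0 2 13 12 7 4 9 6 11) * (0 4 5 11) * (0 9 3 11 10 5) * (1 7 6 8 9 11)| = |(0 7 3 1)(2 13)(4 12 6 11)(5 10)(8 9)| = 4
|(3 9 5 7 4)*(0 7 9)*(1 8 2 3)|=|(0 7 4 1 8 2 3)(5 9)|=14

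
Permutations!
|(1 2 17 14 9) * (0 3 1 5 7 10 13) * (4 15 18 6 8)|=|(0 3 1 2 17 14 9 5 7 10 13)(4 15 18 6 8)|=55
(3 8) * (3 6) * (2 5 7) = (2 5 7)(3 8 6) = [0, 1, 5, 8, 4, 7, 3, 2, 6]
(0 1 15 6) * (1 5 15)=(0 5 15 6)=[5, 1, 2, 3, 4, 15, 0, 7, 8, 9, 10, 11, 12, 13, 14, 6]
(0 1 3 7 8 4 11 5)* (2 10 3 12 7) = (0 1 12 7 8 4 11 5)(2 10 3) = [1, 12, 10, 2, 11, 0, 6, 8, 4, 9, 3, 5, 7]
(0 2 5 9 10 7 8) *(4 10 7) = [2, 1, 5, 3, 10, 9, 6, 8, 0, 7, 4] = (0 2 5 9 7 8)(4 10)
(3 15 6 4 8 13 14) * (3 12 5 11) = (3 15 6 4 8 13 14 12 5 11) = [0, 1, 2, 15, 8, 11, 4, 7, 13, 9, 10, 3, 5, 14, 12, 6]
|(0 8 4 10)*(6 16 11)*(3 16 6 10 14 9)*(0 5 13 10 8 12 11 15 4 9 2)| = 33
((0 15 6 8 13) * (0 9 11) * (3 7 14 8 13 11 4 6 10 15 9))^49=(0 11 8 14 7 3 13 6 4 9)(10 15)=[11, 1, 2, 13, 9, 5, 4, 3, 14, 0, 15, 8, 12, 6, 7, 10]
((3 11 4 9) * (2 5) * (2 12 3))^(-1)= (2 9 4 11 3 12 5)= [0, 1, 9, 12, 11, 2, 6, 7, 8, 4, 10, 3, 5]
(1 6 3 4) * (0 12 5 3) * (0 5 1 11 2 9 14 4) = (0 12 1 6 5 3)(2 9 14 4 11) = [12, 6, 9, 0, 11, 3, 5, 7, 8, 14, 10, 2, 1, 13, 4]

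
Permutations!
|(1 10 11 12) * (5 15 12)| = 6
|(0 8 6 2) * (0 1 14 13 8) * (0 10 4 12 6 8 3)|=10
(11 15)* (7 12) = (7 12)(11 15) = [0, 1, 2, 3, 4, 5, 6, 12, 8, 9, 10, 15, 7, 13, 14, 11]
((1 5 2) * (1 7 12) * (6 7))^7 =(1 5 2 6 7 12) =[0, 5, 6, 3, 4, 2, 7, 12, 8, 9, 10, 11, 1]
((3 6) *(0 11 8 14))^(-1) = [14, 1, 2, 6, 4, 5, 3, 7, 11, 9, 10, 0, 12, 13, 8] = (0 14 8 11)(3 6)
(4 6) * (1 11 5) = [0, 11, 2, 3, 6, 1, 4, 7, 8, 9, 10, 5] = (1 11 5)(4 6)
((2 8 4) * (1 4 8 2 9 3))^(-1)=[0, 3, 2, 9, 1, 5, 6, 7, 8, 4]=(1 3 9 4)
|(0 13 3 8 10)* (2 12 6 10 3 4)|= 14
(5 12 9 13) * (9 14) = (5 12 14 9 13) = [0, 1, 2, 3, 4, 12, 6, 7, 8, 13, 10, 11, 14, 5, 9]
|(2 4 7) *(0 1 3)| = |(0 1 3)(2 4 7)| = 3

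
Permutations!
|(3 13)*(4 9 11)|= |(3 13)(4 9 11)|= 6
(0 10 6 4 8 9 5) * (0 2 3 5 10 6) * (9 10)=(0 6 4 8 10)(2 3 5)=[6, 1, 3, 5, 8, 2, 4, 7, 10, 9, 0]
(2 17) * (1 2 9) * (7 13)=(1 2 17 9)(7 13)=[0, 2, 17, 3, 4, 5, 6, 13, 8, 1, 10, 11, 12, 7, 14, 15, 16, 9]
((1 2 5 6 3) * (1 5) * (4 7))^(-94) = (7)(3 6 5) = [0, 1, 2, 6, 4, 3, 5, 7]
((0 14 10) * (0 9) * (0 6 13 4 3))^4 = (0 6)(3 9)(4 10)(13 14) = [6, 1, 2, 9, 10, 5, 0, 7, 8, 3, 4, 11, 12, 14, 13]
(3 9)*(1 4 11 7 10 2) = (1 4 11 7 10 2)(3 9) = [0, 4, 1, 9, 11, 5, 6, 10, 8, 3, 2, 7]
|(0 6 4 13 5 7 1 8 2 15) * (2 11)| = |(0 6 4 13 5 7 1 8 11 2 15)| = 11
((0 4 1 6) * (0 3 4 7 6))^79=(0 7 6 3 4 1)=[7, 0, 2, 4, 1, 5, 3, 6]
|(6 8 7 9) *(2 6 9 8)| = 2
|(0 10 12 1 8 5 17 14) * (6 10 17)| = |(0 17 14)(1 8 5 6 10 12)| = 6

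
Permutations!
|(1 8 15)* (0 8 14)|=5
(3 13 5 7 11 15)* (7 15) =[0, 1, 2, 13, 4, 15, 6, 11, 8, 9, 10, 7, 12, 5, 14, 3] =(3 13 5 15)(7 11)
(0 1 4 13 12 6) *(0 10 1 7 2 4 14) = (0 7 2 4 13 12 6 10 1 14) = [7, 14, 4, 3, 13, 5, 10, 2, 8, 9, 1, 11, 6, 12, 0]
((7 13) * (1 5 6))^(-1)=(1 6 5)(7 13)=[0, 6, 2, 3, 4, 1, 5, 13, 8, 9, 10, 11, 12, 7]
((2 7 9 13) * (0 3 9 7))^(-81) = (0 2 13 9 3) = [2, 1, 13, 0, 4, 5, 6, 7, 8, 3, 10, 11, 12, 9]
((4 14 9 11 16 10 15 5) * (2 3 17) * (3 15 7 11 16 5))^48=(17)=[0, 1, 2, 3, 4, 5, 6, 7, 8, 9, 10, 11, 12, 13, 14, 15, 16, 17]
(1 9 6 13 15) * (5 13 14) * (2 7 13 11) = [0, 9, 7, 3, 4, 11, 14, 13, 8, 6, 10, 2, 12, 15, 5, 1] = (1 9 6 14 5 11 2 7 13 15)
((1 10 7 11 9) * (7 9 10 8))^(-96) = (11) = [0, 1, 2, 3, 4, 5, 6, 7, 8, 9, 10, 11]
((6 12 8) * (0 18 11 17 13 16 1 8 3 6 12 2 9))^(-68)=(0 6 8 13 18 2 12 16 11 9 3 1 17)=[6, 17, 12, 1, 4, 5, 8, 7, 13, 3, 10, 9, 16, 18, 14, 15, 11, 0, 2]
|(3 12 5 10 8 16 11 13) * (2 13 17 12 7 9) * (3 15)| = 42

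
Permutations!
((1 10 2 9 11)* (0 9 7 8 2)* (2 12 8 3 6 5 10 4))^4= (12)(0 4 6 9 2 5 11 7 10 1 3)= [4, 3, 5, 0, 6, 11, 9, 10, 8, 2, 1, 7, 12]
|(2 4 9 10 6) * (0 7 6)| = |(0 7 6 2 4 9 10)| = 7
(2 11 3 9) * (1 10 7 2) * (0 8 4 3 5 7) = (0 8 4 3 9 1 10)(2 11 5 7) = [8, 10, 11, 9, 3, 7, 6, 2, 4, 1, 0, 5]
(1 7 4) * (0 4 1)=(0 4)(1 7)=[4, 7, 2, 3, 0, 5, 6, 1]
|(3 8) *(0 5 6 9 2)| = |(0 5 6 9 2)(3 8)| = 10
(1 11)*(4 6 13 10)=(1 11)(4 6 13 10)=[0, 11, 2, 3, 6, 5, 13, 7, 8, 9, 4, 1, 12, 10]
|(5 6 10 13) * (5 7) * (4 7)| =|(4 7 5 6 10 13)| =6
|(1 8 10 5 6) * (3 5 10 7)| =6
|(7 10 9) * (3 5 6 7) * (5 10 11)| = 12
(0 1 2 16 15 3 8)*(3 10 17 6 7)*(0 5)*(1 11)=[11, 2, 16, 8, 4, 0, 7, 3, 5, 9, 17, 1, 12, 13, 14, 10, 15, 6]=(0 11 1 2 16 15 10 17 6 7 3 8 5)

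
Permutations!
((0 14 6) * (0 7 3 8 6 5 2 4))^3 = (0 2 14 4 5)(3 7 6 8) = [2, 1, 14, 7, 5, 0, 8, 6, 3, 9, 10, 11, 12, 13, 4]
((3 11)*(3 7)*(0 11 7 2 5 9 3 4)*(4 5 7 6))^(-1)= (0 4 6 3 9 5 7 2 11)= [4, 1, 11, 9, 6, 7, 3, 2, 8, 5, 10, 0]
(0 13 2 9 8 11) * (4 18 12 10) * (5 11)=(0 13 2 9 8 5 11)(4 18 12 10)=[13, 1, 9, 3, 18, 11, 6, 7, 5, 8, 4, 0, 10, 2, 14, 15, 16, 17, 12]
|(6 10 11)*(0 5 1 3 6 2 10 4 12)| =21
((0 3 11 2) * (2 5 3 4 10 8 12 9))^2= (0 10 12 2 4 8 9)(3 5 11)= [10, 1, 4, 5, 8, 11, 6, 7, 9, 0, 12, 3, 2]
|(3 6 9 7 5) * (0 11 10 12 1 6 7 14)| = |(0 11 10 12 1 6 9 14)(3 7 5)| = 24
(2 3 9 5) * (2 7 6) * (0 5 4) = (0 5 7 6 2 3 9 4) = [5, 1, 3, 9, 0, 7, 2, 6, 8, 4]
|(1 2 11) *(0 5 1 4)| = |(0 5 1 2 11 4)| = 6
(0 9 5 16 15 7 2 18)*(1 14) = (0 9 5 16 15 7 2 18)(1 14) = [9, 14, 18, 3, 4, 16, 6, 2, 8, 5, 10, 11, 12, 13, 1, 7, 15, 17, 0]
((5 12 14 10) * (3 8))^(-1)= (3 8)(5 10 14 12)= [0, 1, 2, 8, 4, 10, 6, 7, 3, 9, 14, 11, 5, 13, 12]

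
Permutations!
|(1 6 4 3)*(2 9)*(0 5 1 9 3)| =15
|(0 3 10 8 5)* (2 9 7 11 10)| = 9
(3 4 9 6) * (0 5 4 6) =(0 5 4 9)(3 6) =[5, 1, 2, 6, 9, 4, 3, 7, 8, 0]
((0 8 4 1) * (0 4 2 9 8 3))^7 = (0 3)(1 4)(2 9 8) = [3, 4, 9, 0, 1, 5, 6, 7, 2, 8]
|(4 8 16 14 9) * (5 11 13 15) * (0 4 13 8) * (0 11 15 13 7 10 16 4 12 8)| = 10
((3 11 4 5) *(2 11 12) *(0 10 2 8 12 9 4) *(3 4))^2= (12)(0 2)(10 11)= [2, 1, 0, 3, 4, 5, 6, 7, 8, 9, 11, 10, 12]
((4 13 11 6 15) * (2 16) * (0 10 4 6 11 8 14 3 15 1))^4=(16)(0 8 6 4 3)(1 13 15 10 14)=[8, 13, 2, 0, 3, 5, 4, 7, 6, 9, 14, 11, 12, 15, 1, 10, 16]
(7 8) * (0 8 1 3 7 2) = [8, 3, 0, 7, 4, 5, 6, 1, 2] = (0 8 2)(1 3 7)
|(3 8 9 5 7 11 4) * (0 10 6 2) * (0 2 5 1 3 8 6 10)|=|(1 3 6 5 7 11 4 8 9)|=9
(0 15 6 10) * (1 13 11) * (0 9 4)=(0 15 6 10 9 4)(1 13 11)=[15, 13, 2, 3, 0, 5, 10, 7, 8, 4, 9, 1, 12, 11, 14, 6]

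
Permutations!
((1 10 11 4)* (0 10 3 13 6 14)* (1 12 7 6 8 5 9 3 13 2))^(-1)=(0 14 6 7 12 4 11 10)(1 2 3 9 5 8 13)=[14, 2, 3, 9, 11, 8, 7, 12, 13, 5, 0, 10, 4, 1, 6]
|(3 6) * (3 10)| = |(3 6 10)| = 3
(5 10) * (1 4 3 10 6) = (1 4 3 10 5 6) = [0, 4, 2, 10, 3, 6, 1, 7, 8, 9, 5]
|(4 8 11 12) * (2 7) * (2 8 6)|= |(2 7 8 11 12 4 6)|= 7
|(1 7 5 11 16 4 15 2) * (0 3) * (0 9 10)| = 8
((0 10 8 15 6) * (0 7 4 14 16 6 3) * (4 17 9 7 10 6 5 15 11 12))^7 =[14, 1, 2, 4, 6, 11, 16, 17, 15, 7, 5, 3, 0, 13, 10, 12, 8, 9] =(0 14 10 5 11 3 4 6 16 8 15 12)(7 17 9)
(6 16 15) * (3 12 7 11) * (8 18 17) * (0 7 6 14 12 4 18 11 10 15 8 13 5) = [7, 1, 2, 4, 18, 0, 16, 10, 11, 9, 15, 3, 6, 5, 12, 14, 8, 13, 17] = (0 7 10 15 14 12 6 16 8 11 3 4 18 17 13 5)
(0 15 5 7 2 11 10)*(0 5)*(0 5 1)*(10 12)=[15, 0, 11, 3, 4, 7, 6, 2, 8, 9, 1, 12, 10, 13, 14, 5]=(0 15 5 7 2 11 12 10 1)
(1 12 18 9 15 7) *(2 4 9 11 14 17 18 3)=(1 12 3 2 4 9 15 7)(11 14 17 18)=[0, 12, 4, 2, 9, 5, 6, 1, 8, 15, 10, 14, 3, 13, 17, 7, 16, 18, 11]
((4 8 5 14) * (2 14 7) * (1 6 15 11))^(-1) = [0, 11, 7, 3, 14, 8, 1, 5, 4, 9, 10, 15, 12, 13, 2, 6] = (1 11 15 6)(2 7 5 8 4 14)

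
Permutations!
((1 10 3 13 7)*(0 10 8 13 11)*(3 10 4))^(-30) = (0 3)(1 13)(4 11)(7 8) = [3, 13, 2, 0, 11, 5, 6, 8, 7, 9, 10, 4, 12, 1]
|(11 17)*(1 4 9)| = 6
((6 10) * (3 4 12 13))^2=(3 12)(4 13)=[0, 1, 2, 12, 13, 5, 6, 7, 8, 9, 10, 11, 3, 4]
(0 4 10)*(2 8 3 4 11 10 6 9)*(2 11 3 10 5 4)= (0 3 2 8 10)(4 6 9 11 5)= [3, 1, 8, 2, 6, 4, 9, 7, 10, 11, 0, 5]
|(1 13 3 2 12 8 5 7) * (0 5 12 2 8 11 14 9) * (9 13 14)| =11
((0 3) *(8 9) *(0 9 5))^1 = (0 3 9 8 5) = [3, 1, 2, 9, 4, 0, 6, 7, 5, 8]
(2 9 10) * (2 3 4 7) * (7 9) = (2 7)(3 4 9 10) = [0, 1, 7, 4, 9, 5, 6, 2, 8, 10, 3]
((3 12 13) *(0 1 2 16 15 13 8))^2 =[2, 16, 15, 8, 4, 5, 6, 7, 1, 9, 10, 11, 0, 12, 14, 3, 13] =(0 2 15 3 8 1 16 13 12)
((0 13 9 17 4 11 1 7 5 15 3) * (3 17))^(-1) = (0 3 9 13)(1 11 4 17 15 5 7) = [3, 11, 2, 9, 17, 7, 6, 1, 8, 13, 10, 4, 12, 0, 14, 5, 16, 15]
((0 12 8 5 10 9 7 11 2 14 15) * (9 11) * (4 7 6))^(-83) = (0 14 11 5 12 15 2 10 8)(4 7 9 6) = [14, 1, 10, 3, 7, 12, 4, 9, 0, 6, 8, 5, 15, 13, 11, 2]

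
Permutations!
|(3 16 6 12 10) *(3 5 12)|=|(3 16 6)(5 12 10)|=3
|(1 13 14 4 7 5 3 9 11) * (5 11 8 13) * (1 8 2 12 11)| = |(1 5 3 9 2 12 11 8 13 14 4 7)| = 12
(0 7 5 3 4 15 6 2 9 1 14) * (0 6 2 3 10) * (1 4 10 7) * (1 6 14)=[6, 1, 9, 10, 15, 7, 3, 5, 8, 4, 0, 11, 12, 13, 14, 2]=(0 6 3 10)(2 9 4 15)(5 7)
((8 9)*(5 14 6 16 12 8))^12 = [0, 1, 2, 3, 4, 8, 5, 7, 16, 12, 10, 11, 6, 13, 9, 15, 14] = (5 8 16 14 9 12 6)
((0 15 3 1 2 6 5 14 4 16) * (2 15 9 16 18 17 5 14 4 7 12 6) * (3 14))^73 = (0 9 16)(1 7 3 14 6 15 12)(4 18 17 5) = [9, 7, 2, 14, 18, 4, 15, 3, 8, 16, 10, 11, 1, 13, 6, 12, 0, 5, 17]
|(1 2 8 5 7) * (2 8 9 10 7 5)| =|(1 8 2 9 10 7)| =6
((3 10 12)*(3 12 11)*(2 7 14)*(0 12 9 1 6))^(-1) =[6, 9, 14, 11, 4, 5, 1, 2, 8, 12, 3, 10, 0, 13, 7] =(0 6 1 9 12)(2 14 7)(3 11 10)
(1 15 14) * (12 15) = (1 12 15 14) = [0, 12, 2, 3, 4, 5, 6, 7, 8, 9, 10, 11, 15, 13, 1, 14]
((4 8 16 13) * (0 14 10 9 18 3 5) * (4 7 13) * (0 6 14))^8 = (3 5 6 14 10 9 18)(4 16 8) = [0, 1, 2, 5, 16, 6, 14, 7, 4, 18, 9, 11, 12, 13, 10, 15, 8, 17, 3]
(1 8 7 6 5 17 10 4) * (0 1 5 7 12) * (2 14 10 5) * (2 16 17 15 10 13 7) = (0 1 8 12)(2 14 13 7 6)(4 16 17 5 15 10) = [1, 8, 14, 3, 16, 15, 2, 6, 12, 9, 4, 11, 0, 7, 13, 10, 17, 5]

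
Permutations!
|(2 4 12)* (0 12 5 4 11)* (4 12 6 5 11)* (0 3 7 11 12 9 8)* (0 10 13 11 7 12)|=|(0 6 5 9 8 10 13 11 3 12 2 4)|=12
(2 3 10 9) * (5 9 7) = (2 3 10 7 5 9) = [0, 1, 3, 10, 4, 9, 6, 5, 8, 2, 7]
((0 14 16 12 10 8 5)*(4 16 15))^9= (16)= [0, 1, 2, 3, 4, 5, 6, 7, 8, 9, 10, 11, 12, 13, 14, 15, 16]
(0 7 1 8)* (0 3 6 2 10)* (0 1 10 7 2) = (0 2 7 10 1 8 3 6) = [2, 8, 7, 6, 4, 5, 0, 10, 3, 9, 1]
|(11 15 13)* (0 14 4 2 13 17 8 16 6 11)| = |(0 14 4 2 13)(6 11 15 17 8 16)| = 30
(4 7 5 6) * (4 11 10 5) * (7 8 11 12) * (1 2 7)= (1 2 7 4 8 11 10 5 6 12)= [0, 2, 7, 3, 8, 6, 12, 4, 11, 9, 5, 10, 1]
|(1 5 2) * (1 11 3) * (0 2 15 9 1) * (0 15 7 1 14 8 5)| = 11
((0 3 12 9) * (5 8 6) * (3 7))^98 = (0 12 7 9 3)(5 6 8) = [12, 1, 2, 0, 4, 6, 8, 9, 5, 3, 10, 11, 7]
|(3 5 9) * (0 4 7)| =3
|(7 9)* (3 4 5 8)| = 4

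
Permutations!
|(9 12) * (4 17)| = 2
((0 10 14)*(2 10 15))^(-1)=[14, 1, 15, 3, 4, 5, 6, 7, 8, 9, 2, 11, 12, 13, 10, 0]=(0 14 10 2 15)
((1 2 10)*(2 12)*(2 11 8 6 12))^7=(1 2 10)(6 8 11 12)=[0, 2, 10, 3, 4, 5, 8, 7, 11, 9, 1, 12, 6]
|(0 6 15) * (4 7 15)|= |(0 6 4 7 15)|= 5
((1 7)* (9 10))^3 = (1 7)(9 10) = [0, 7, 2, 3, 4, 5, 6, 1, 8, 10, 9]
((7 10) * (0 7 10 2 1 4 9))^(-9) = (10)(0 1)(2 9)(4 7) = [1, 0, 9, 3, 7, 5, 6, 4, 8, 2, 10]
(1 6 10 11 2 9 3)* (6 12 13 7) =(1 12 13 7 6 10 11 2 9 3) =[0, 12, 9, 1, 4, 5, 10, 6, 8, 3, 11, 2, 13, 7]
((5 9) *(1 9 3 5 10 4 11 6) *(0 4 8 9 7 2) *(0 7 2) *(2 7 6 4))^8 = (11)(0 1 2 7 6)(8 10 9) = [1, 2, 7, 3, 4, 5, 0, 6, 10, 8, 9, 11]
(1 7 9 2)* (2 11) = [0, 7, 1, 3, 4, 5, 6, 9, 8, 11, 10, 2] = (1 7 9 11 2)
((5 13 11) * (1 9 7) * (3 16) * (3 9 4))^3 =[0, 16, 2, 7, 9, 5, 6, 3, 8, 4, 10, 11, 12, 13, 14, 15, 1] =(1 16)(3 7)(4 9)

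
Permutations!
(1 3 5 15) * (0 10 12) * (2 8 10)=(0 2 8 10 12)(1 3 5 15)=[2, 3, 8, 5, 4, 15, 6, 7, 10, 9, 12, 11, 0, 13, 14, 1]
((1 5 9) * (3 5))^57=(1 3 5 9)=[0, 3, 2, 5, 4, 9, 6, 7, 8, 1]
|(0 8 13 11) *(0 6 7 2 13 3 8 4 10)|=30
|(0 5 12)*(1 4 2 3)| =12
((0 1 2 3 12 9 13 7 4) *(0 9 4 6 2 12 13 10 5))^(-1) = [5, 0, 6, 2, 12, 10, 7, 13, 8, 4, 9, 11, 1, 3] = (0 5 10 9 4 12 1)(2 6 7 13 3)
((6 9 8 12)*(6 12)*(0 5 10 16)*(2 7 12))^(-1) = (0 16 10 5)(2 12 7)(6 8 9) = [16, 1, 12, 3, 4, 0, 8, 2, 9, 6, 5, 11, 7, 13, 14, 15, 10]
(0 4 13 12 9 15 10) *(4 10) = (0 10)(4 13 12 9 15) = [10, 1, 2, 3, 13, 5, 6, 7, 8, 15, 0, 11, 9, 12, 14, 4]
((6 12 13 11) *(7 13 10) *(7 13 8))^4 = [0, 1, 2, 3, 4, 5, 11, 7, 8, 9, 12, 13, 6, 10] = (6 11 13 10 12)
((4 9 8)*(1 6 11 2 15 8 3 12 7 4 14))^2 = [0, 11, 8, 7, 3, 5, 2, 9, 1, 12, 10, 15, 4, 13, 6, 14] = (1 11 15 14 6 2 8)(3 7 9 12 4)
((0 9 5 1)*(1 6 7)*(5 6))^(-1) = (0 1 7 6 9) = [1, 7, 2, 3, 4, 5, 9, 6, 8, 0]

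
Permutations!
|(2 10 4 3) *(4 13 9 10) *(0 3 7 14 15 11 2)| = 6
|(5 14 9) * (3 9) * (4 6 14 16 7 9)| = 4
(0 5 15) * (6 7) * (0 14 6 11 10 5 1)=[1, 0, 2, 3, 4, 15, 7, 11, 8, 9, 5, 10, 12, 13, 6, 14]=(0 1)(5 15 14 6 7 11 10)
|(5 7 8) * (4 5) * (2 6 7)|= |(2 6 7 8 4 5)|= 6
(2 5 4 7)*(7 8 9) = (2 5 4 8 9 7) = [0, 1, 5, 3, 8, 4, 6, 2, 9, 7]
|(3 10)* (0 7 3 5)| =5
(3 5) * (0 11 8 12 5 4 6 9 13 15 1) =[11, 0, 2, 4, 6, 3, 9, 7, 12, 13, 10, 8, 5, 15, 14, 1] =(0 11 8 12 5 3 4 6 9 13 15 1)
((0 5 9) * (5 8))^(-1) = (0 9 5 8) = [9, 1, 2, 3, 4, 8, 6, 7, 0, 5]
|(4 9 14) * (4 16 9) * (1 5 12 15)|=|(1 5 12 15)(9 14 16)|=12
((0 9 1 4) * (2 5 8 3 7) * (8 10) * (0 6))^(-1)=(0 6 4 1 9)(2 7 3 8 10 5)=[6, 9, 7, 8, 1, 2, 4, 3, 10, 0, 5]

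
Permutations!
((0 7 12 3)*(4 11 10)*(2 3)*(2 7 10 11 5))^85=[10, 1, 3, 0, 5, 2, 6, 12, 8, 9, 4, 11, 7]=(0 10 4 5 2 3)(7 12)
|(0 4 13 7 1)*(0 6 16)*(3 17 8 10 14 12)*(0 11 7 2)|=60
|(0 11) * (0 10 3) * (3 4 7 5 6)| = |(0 11 10 4 7 5 6 3)| = 8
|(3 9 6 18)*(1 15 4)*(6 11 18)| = |(1 15 4)(3 9 11 18)| = 12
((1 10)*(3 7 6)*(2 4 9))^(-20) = (10)(2 4 9)(3 7 6) = [0, 1, 4, 7, 9, 5, 3, 6, 8, 2, 10]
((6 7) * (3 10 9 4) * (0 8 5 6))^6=(0 8 5 6 7)(3 9)(4 10)=[8, 1, 2, 9, 10, 6, 7, 0, 5, 3, 4]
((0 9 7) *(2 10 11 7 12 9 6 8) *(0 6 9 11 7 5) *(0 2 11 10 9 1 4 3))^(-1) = [3, 0, 5, 4, 1, 11, 7, 10, 6, 2, 12, 8, 9] = (0 3 4 1)(2 5 11 8 6 7 10 12 9)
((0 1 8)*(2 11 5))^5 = [8, 0, 5, 3, 4, 11, 6, 7, 1, 9, 10, 2] = (0 8 1)(2 5 11)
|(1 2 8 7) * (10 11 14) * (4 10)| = |(1 2 8 7)(4 10 11 14)| = 4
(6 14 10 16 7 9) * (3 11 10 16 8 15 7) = [0, 1, 2, 11, 4, 5, 14, 9, 15, 6, 8, 10, 12, 13, 16, 7, 3] = (3 11 10 8 15 7 9 6 14 16)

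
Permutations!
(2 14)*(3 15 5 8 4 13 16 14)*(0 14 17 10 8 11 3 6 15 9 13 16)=(0 14 2 6 15 5 11 3 9 13)(4 16 17 10 8)=[14, 1, 6, 9, 16, 11, 15, 7, 4, 13, 8, 3, 12, 0, 2, 5, 17, 10]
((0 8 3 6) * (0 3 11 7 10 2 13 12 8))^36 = (2 13 12 8 11 7 10) = [0, 1, 13, 3, 4, 5, 6, 10, 11, 9, 2, 7, 8, 12]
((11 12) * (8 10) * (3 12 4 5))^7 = (3 11 5 12 4)(8 10) = [0, 1, 2, 11, 3, 12, 6, 7, 10, 9, 8, 5, 4]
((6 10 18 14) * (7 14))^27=(6 18 14 10 7)=[0, 1, 2, 3, 4, 5, 18, 6, 8, 9, 7, 11, 12, 13, 10, 15, 16, 17, 14]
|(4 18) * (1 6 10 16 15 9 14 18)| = |(1 6 10 16 15 9 14 18 4)| = 9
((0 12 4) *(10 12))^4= (12)= [0, 1, 2, 3, 4, 5, 6, 7, 8, 9, 10, 11, 12]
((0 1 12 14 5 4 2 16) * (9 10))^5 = [4, 2, 14, 3, 12, 1, 6, 7, 8, 10, 9, 11, 16, 13, 0, 15, 5] = (0 4 12 16 5 1 2 14)(9 10)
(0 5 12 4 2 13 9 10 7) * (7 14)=(0 5 12 4 2 13 9 10 14 7)=[5, 1, 13, 3, 2, 12, 6, 0, 8, 10, 14, 11, 4, 9, 7]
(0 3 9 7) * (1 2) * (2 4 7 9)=[3, 4, 1, 2, 7, 5, 6, 0, 8, 9]=(9)(0 3 2 1 4 7)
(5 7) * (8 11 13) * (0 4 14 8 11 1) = [4, 0, 2, 3, 14, 7, 6, 5, 1, 9, 10, 13, 12, 11, 8] = (0 4 14 8 1)(5 7)(11 13)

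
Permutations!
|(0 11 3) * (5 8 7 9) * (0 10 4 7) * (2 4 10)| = |(0 11 3 2 4 7 9 5 8)| = 9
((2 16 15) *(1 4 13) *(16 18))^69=[0, 1, 18, 3, 4, 5, 6, 7, 8, 9, 10, 11, 12, 13, 14, 2, 15, 17, 16]=(2 18 16 15)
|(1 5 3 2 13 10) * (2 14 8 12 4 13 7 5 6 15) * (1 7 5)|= |(1 6 15 2 5 3 14 8 12 4 13 10 7)|= 13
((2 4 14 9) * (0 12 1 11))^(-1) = (0 11 1 12)(2 9 14 4) = [11, 12, 9, 3, 2, 5, 6, 7, 8, 14, 10, 1, 0, 13, 4]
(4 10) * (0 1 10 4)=(0 1 10)=[1, 10, 2, 3, 4, 5, 6, 7, 8, 9, 0]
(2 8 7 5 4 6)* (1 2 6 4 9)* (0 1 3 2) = (0 1)(2 8 7 5 9 3) = [1, 0, 8, 2, 4, 9, 6, 5, 7, 3]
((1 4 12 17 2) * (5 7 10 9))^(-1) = (1 2 17 12 4)(5 9 10 7) = [0, 2, 17, 3, 1, 9, 6, 5, 8, 10, 7, 11, 4, 13, 14, 15, 16, 12]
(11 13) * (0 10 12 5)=(0 10 12 5)(11 13)=[10, 1, 2, 3, 4, 0, 6, 7, 8, 9, 12, 13, 5, 11]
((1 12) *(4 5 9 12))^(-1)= [0, 12, 2, 3, 1, 4, 6, 7, 8, 5, 10, 11, 9]= (1 12 9 5 4)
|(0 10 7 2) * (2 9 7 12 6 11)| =|(0 10 12 6 11 2)(7 9)| =6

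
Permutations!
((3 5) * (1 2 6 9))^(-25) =[0, 9, 1, 5, 4, 3, 2, 7, 8, 6] =(1 9 6 2)(3 5)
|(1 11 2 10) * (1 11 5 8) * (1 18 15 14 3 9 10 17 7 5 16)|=12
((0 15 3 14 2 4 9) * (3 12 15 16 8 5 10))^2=(0 8 10 14 4)(2 9 16 5 3)=[8, 1, 9, 2, 0, 3, 6, 7, 10, 16, 14, 11, 12, 13, 4, 15, 5]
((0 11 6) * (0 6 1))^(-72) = (11) = [0, 1, 2, 3, 4, 5, 6, 7, 8, 9, 10, 11]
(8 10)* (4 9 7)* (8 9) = (4 8 10 9 7) = [0, 1, 2, 3, 8, 5, 6, 4, 10, 7, 9]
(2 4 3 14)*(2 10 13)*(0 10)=(0 10 13 2 4 3 14)=[10, 1, 4, 14, 3, 5, 6, 7, 8, 9, 13, 11, 12, 2, 0]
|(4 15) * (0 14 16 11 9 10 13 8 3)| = |(0 14 16 11 9 10 13 8 3)(4 15)| = 18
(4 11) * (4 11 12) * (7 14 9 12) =(4 7 14 9 12) =[0, 1, 2, 3, 7, 5, 6, 14, 8, 12, 10, 11, 4, 13, 9]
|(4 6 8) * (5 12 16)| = |(4 6 8)(5 12 16)| = 3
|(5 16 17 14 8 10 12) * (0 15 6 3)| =|(0 15 6 3)(5 16 17 14 8 10 12)| =28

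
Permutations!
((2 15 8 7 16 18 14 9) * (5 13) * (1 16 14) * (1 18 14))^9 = [0, 16, 15, 3, 4, 13, 6, 1, 7, 2, 10, 11, 12, 5, 9, 8, 14, 17, 18] = (18)(1 16 14 9 2 15 8 7)(5 13)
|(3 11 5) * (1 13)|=|(1 13)(3 11 5)|=6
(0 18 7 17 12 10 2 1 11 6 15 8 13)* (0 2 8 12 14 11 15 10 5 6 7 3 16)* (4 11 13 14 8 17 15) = (0 18 3 16)(1 4 11 7 15 12 5 6 10 17 8 14 13 2) = [18, 4, 1, 16, 11, 6, 10, 15, 14, 9, 17, 7, 5, 2, 13, 12, 0, 8, 3]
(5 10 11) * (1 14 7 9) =(1 14 7 9)(5 10 11) =[0, 14, 2, 3, 4, 10, 6, 9, 8, 1, 11, 5, 12, 13, 7]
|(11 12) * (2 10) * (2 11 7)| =|(2 10 11 12 7)| =5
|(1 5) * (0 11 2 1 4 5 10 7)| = 6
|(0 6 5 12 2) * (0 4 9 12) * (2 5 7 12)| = |(0 6 7 12 5)(2 4 9)| = 15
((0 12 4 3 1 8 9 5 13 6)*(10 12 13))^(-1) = (0 6 13)(1 3 4 12 10 5 9 8) = [6, 3, 2, 4, 12, 9, 13, 7, 1, 8, 5, 11, 10, 0]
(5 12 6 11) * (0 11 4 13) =(0 11 5 12 6 4 13) =[11, 1, 2, 3, 13, 12, 4, 7, 8, 9, 10, 5, 6, 0]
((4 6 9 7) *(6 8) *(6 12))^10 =[0, 1, 2, 3, 9, 5, 8, 6, 7, 12, 10, 11, 4] =(4 9 12)(6 8 7)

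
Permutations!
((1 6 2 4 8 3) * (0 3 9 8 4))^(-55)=(8 9)=[0, 1, 2, 3, 4, 5, 6, 7, 9, 8]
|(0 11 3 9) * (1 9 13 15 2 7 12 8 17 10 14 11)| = |(0 1 9)(2 7 12 8 17 10 14 11 3 13 15)| = 33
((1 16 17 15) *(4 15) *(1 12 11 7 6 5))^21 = (1 16 17 4 15 12 11 7 6 5) = [0, 16, 2, 3, 15, 1, 5, 6, 8, 9, 10, 7, 11, 13, 14, 12, 17, 4]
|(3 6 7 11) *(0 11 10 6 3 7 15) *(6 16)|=7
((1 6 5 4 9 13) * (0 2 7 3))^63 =(0 3 7 2)(1 4)(5 13)(6 9) =[3, 4, 0, 7, 1, 13, 9, 2, 8, 6, 10, 11, 12, 5]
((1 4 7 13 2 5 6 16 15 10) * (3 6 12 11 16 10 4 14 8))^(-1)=[0, 10, 13, 8, 15, 2, 3, 4, 14, 9, 6, 12, 5, 7, 1, 16, 11]=(1 10 6 3 8 14)(2 13 7 4 15 16 11 12 5)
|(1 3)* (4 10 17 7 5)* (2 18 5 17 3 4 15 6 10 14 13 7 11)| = |(1 4 14 13 7 17 11 2 18 5 15 6 10 3)| = 14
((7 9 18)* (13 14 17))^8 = (7 18 9)(13 17 14) = [0, 1, 2, 3, 4, 5, 6, 18, 8, 7, 10, 11, 12, 17, 13, 15, 16, 14, 9]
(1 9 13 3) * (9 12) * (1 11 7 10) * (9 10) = [0, 12, 2, 11, 4, 5, 6, 9, 8, 13, 1, 7, 10, 3] = (1 12 10)(3 11 7 9 13)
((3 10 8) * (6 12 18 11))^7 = [0, 1, 2, 10, 4, 5, 11, 7, 3, 9, 8, 18, 6, 13, 14, 15, 16, 17, 12] = (3 10 8)(6 11 18 12)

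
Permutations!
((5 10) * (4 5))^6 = (10) = [0, 1, 2, 3, 4, 5, 6, 7, 8, 9, 10]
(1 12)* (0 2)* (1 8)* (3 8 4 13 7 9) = (0 2)(1 12 4 13 7 9 3 8) = [2, 12, 0, 8, 13, 5, 6, 9, 1, 3, 10, 11, 4, 7]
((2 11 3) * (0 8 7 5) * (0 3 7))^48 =(2 5 11 3 7) =[0, 1, 5, 7, 4, 11, 6, 2, 8, 9, 10, 3]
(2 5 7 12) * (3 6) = (2 5 7 12)(3 6) = [0, 1, 5, 6, 4, 7, 3, 12, 8, 9, 10, 11, 2]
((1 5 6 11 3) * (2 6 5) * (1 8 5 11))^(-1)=(1 6 2)(3 11 5 8)=[0, 6, 1, 11, 4, 8, 2, 7, 3, 9, 10, 5]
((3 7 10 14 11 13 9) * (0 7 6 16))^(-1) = (0 16 6 3 9 13 11 14 10 7) = [16, 1, 2, 9, 4, 5, 3, 0, 8, 13, 7, 14, 12, 11, 10, 15, 6]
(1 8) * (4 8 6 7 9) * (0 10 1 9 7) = (0 10 1 6)(4 8 9) = [10, 6, 2, 3, 8, 5, 0, 7, 9, 4, 1]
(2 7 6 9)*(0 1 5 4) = (0 1 5 4)(2 7 6 9) = [1, 5, 7, 3, 0, 4, 9, 6, 8, 2]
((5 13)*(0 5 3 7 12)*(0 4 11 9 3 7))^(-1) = (0 3 9 11 4 12 7 13 5) = [3, 1, 2, 9, 12, 0, 6, 13, 8, 11, 10, 4, 7, 5]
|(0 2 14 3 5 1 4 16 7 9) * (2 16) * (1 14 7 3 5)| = |(0 16 3 1 4 2 7 9)(5 14)| = 8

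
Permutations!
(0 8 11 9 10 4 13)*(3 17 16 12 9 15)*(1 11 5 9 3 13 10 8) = (0 1 11 15 13)(3 17 16 12)(4 10)(5 9 8) = [1, 11, 2, 17, 10, 9, 6, 7, 5, 8, 4, 15, 3, 0, 14, 13, 12, 16]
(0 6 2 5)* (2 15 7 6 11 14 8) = [11, 1, 5, 3, 4, 0, 15, 6, 2, 9, 10, 14, 12, 13, 8, 7] = (0 11 14 8 2 5)(6 15 7)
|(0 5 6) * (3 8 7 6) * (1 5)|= |(0 1 5 3 8 7 6)|= 7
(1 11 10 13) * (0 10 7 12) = (0 10 13 1 11 7 12) = [10, 11, 2, 3, 4, 5, 6, 12, 8, 9, 13, 7, 0, 1]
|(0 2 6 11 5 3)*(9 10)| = |(0 2 6 11 5 3)(9 10)| = 6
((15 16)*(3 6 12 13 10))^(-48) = (16)(3 12 10 6 13) = [0, 1, 2, 12, 4, 5, 13, 7, 8, 9, 6, 11, 10, 3, 14, 15, 16]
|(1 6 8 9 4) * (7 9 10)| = |(1 6 8 10 7 9 4)| = 7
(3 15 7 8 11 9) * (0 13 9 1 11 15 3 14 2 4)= [13, 11, 4, 3, 0, 5, 6, 8, 15, 14, 10, 1, 12, 9, 2, 7]= (0 13 9 14 2 4)(1 11)(7 8 15)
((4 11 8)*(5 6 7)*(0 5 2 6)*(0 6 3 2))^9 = (11)(0 5 6 7)(2 3) = [5, 1, 3, 2, 4, 6, 7, 0, 8, 9, 10, 11]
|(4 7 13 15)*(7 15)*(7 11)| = 6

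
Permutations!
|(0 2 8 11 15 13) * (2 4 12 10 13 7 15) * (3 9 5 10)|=24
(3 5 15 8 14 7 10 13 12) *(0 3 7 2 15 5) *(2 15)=(0 3)(7 10 13 12)(8 14 15)=[3, 1, 2, 0, 4, 5, 6, 10, 14, 9, 13, 11, 7, 12, 15, 8]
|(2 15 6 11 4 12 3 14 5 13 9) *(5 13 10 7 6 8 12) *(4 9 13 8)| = |(2 15 4 5 10 7 6 11 9)(3 14 8 12)| = 36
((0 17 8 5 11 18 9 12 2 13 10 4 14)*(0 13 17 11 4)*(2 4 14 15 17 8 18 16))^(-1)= (0 10 13 14 5 8 2 16 11)(4 12 9 18 17 15)= [10, 1, 16, 3, 12, 8, 6, 7, 2, 18, 13, 0, 9, 14, 5, 4, 11, 15, 17]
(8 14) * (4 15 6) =(4 15 6)(8 14) =[0, 1, 2, 3, 15, 5, 4, 7, 14, 9, 10, 11, 12, 13, 8, 6]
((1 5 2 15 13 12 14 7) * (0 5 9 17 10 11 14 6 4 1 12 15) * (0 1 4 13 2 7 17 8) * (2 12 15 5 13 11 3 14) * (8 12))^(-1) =[8, 2, 11, 10, 4, 13, 12, 5, 15, 1, 17, 6, 9, 0, 3, 7, 16, 14] =(0 8 15 7 5 13)(1 2 11 6 12 9)(3 10 17 14)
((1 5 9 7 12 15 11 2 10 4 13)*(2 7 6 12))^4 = (1 12 2)(4 9 11)(5 15 10)(6 7 13) = [0, 12, 1, 3, 9, 15, 7, 13, 8, 11, 5, 4, 2, 6, 14, 10]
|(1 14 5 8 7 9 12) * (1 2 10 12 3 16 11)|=9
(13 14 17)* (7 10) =(7 10)(13 14 17) =[0, 1, 2, 3, 4, 5, 6, 10, 8, 9, 7, 11, 12, 14, 17, 15, 16, 13]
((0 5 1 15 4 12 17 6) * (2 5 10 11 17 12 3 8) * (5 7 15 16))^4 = [6, 16, 3, 15, 7, 1, 17, 8, 4, 9, 0, 10, 12, 13, 14, 2, 5, 11] = (0 6 17 11 10)(1 16 5)(2 3 15)(4 7 8)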